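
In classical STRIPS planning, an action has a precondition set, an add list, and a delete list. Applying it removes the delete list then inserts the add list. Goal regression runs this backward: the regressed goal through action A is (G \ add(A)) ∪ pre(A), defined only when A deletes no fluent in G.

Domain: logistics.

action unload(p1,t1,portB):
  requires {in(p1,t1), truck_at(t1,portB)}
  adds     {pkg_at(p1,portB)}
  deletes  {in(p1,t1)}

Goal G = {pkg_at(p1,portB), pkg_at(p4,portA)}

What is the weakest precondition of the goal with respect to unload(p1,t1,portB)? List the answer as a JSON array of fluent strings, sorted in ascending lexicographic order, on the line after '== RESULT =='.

Regress:
  G ∩ del = {}  (empty — regression defined)
  G \ add = {pkg_at(p1,portB), pkg_at(p4,portA)} \ {pkg_at(p1,portB)} = {pkg_at(p4,portA)}
  ∪ pre   = {pkg_at(p4,portA)} ∪ {in(p1,t1), truck_at(t1,portB)}
          = {in(p1,t1), pkg_at(p4,portA), truck_at(t1,portB)}

== RESULT ==
["in(p1,t1)", "pkg_at(p4,portA)", "truck_at(t1,portB)"]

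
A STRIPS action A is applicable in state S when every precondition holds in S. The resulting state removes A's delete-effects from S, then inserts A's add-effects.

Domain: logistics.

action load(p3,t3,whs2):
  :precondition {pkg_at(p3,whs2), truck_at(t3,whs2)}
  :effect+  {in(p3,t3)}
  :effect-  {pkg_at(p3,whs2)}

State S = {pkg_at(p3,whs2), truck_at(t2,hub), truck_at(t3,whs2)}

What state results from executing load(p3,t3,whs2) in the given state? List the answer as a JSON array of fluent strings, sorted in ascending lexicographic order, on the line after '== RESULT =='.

Compute (S \ del) ∪ add:
  pre ⊆ S: {pkg_at(p3,whs2), truck_at(t3,whs2)} ⊆ S  — applicable
  S \ del = {truck_at(t2,hub), truck_at(t3,whs2)}
  ∪ add   = {in(p3,t3), truck_at(t2,hub), truck_at(t3,whs2)}

== RESULT ==
["in(p3,t3)", "truck_at(t2,hub)", "truck_at(t3,whs2)"]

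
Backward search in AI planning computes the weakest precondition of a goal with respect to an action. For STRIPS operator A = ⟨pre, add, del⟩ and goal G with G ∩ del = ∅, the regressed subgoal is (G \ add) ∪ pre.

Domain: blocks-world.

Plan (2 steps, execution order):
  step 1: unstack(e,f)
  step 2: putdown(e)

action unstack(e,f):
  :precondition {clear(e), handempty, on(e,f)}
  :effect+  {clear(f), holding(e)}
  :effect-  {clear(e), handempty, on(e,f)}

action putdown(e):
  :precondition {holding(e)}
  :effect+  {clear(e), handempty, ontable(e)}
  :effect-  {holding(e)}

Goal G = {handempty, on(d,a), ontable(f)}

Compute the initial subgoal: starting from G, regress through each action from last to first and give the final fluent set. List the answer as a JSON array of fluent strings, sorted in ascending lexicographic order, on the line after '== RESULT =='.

Work backward from the goal:
  through step 2 (putdown(e)): drop {handempty}, keep {on(d,a), ontable(f)}, require {holding(e)}
    → {holding(e), on(d,a), ontable(f)}
  through step 1 (unstack(e,f)): drop {holding(e)}, keep {on(d,a), ontable(f)}, require {clear(e), handempty, on(e,f)}
    → {clear(e), handempty, on(d,a), on(e,f), ontable(f)}

== RESULT ==
["clear(e)", "handempty", "on(d,a)", "on(e,f)", "ontable(f)"]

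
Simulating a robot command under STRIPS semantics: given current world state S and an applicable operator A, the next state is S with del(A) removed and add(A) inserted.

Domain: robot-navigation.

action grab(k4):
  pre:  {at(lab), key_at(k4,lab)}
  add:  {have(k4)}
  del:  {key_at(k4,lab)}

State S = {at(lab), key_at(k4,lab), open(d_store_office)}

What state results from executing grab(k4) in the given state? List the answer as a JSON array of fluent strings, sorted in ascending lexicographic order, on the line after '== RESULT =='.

Progress:
  pre ⊆ S: {at(lab), key_at(k4,lab)} ⊆ S  — applicable
  S \ del = {at(lab), open(d_store_office)}
  ∪ add   = {at(lab), have(k4), open(d_store_office)}

== RESULT ==
["at(lab)", "have(k4)", "open(d_store_office)"]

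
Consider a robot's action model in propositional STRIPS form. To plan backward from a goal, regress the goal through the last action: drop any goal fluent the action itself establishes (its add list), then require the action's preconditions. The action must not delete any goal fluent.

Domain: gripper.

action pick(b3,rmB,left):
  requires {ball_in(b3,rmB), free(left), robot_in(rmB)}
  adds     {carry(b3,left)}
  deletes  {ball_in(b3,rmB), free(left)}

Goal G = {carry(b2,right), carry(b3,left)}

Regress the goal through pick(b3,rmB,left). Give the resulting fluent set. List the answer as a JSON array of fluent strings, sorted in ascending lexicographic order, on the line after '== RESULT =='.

Regress:
  G ∩ del = {}  (empty — regression defined)
  G \ add = {carry(b2,right), carry(b3,left)} \ {carry(b3,left)} = {carry(b2,right)}
  ∪ pre   = {carry(b2,right)} ∪ {ball_in(b3,rmB), free(left), robot_in(rmB)}
          = {ball_in(b3,rmB), carry(b2,right), free(left), robot_in(rmB)}

== RESULT ==
["ball_in(b3,rmB)", "carry(b2,right)", "free(left)", "robot_in(rmB)"]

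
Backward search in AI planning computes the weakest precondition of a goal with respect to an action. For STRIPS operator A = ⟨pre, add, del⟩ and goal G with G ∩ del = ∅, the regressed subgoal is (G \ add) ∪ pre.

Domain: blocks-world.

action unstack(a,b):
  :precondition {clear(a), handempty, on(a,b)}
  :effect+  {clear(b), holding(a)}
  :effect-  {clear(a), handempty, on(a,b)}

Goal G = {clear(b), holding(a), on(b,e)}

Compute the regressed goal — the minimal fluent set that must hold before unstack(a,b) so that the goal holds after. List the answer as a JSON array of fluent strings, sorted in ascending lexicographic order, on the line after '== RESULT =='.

Regress:
  G ∩ del = {}  (empty — regression defined)
  G \ add = {clear(b), holding(a), on(b,e)} \ {clear(b), holding(a)} = {on(b,e)}
  ∪ pre   = {on(b,e)} ∪ {clear(a), handempty, on(a,b)}
          = {clear(a), handempty, on(a,b), on(b,e)}

== RESULT ==
["clear(a)", "handempty", "on(a,b)", "on(b,e)"]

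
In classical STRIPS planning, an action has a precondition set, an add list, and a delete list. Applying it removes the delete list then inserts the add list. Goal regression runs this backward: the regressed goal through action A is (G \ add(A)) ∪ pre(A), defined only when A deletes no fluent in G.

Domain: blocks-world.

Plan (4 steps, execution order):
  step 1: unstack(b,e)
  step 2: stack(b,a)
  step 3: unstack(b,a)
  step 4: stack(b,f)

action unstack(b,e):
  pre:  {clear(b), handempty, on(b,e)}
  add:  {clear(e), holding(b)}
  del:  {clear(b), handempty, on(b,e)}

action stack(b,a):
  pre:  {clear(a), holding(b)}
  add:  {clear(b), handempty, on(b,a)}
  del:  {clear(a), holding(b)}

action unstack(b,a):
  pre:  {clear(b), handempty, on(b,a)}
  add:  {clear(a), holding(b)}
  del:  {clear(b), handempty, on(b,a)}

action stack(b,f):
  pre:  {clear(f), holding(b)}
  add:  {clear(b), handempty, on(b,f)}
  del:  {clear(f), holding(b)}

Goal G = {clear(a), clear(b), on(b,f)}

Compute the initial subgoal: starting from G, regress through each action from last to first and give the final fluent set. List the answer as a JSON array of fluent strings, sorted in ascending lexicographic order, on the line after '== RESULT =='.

Work backward from the goal:
  through step 4 (stack(b,f)): drop {clear(b), on(b,f)}, keep {clear(a)}, require {clear(f), holding(b)}
    → {clear(a), clear(f), holding(b)}
  through step 3 (unstack(b,a)): drop {clear(a), holding(b)}, keep {clear(f)}, require {clear(b), handempty, on(b,a)}
    → {clear(b), clear(f), handempty, on(b,a)}
  through step 2 (stack(b,a)): drop {clear(b), handempty, on(b,a)}, keep {clear(f)}, require {clear(a), holding(b)}
    → {clear(a), clear(f), holding(b)}
  through step 1 (unstack(b,e)): drop {holding(b)}, keep {clear(a), clear(f)}, require {clear(b), handempty, on(b,e)}
    → {clear(a), clear(b), clear(f), handempty, on(b,e)}

== RESULT ==
["clear(a)", "clear(b)", "clear(f)", "handempty", "on(b,e)"]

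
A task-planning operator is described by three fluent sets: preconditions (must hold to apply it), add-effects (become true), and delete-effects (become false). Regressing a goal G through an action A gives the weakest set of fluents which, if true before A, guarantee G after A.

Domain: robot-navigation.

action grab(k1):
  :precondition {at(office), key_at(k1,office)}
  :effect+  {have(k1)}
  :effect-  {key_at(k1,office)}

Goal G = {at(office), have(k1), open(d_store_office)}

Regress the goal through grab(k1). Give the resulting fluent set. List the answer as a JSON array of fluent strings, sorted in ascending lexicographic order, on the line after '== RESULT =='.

Compute (G \ add) ∪ pre:
  G ∩ del = {}  (empty — regression defined)
  G \ add = {at(office), have(k1), open(d_store_office)} \ {have(k1)} = {at(office), open(d_store_office)}
  ∪ pre   = {at(office), open(d_store_office)} ∪ {at(office), key_at(k1,office)}
          = {at(office), key_at(k1,office), open(d_store_office)}

== RESULT ==
["at(office)", "key_at(k1,office)", "open(d_store_office)"]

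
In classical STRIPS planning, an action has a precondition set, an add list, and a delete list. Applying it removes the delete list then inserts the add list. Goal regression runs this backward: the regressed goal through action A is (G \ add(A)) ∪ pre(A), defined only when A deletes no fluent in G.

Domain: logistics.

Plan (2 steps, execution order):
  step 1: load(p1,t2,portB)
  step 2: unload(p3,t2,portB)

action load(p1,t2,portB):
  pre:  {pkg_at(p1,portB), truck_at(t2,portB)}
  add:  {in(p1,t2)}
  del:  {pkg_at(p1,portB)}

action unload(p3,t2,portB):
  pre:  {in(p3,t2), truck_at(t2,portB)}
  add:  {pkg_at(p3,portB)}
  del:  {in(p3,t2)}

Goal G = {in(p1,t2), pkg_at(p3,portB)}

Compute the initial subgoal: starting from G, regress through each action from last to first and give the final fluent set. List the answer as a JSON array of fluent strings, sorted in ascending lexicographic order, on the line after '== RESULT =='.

Regress step by step:
  through step 2 (unload(p3,t2,portB)): drop {pkg_at(p3,portB)}, keep {in(p1,t2)}, require {in(p3,t2), truck_at(t2,portB)}
    → {in(p1,t2), in(p3,t2), truck_at(t2,portB)}
  through step 1 (load(p1,t2,portB)): drop {in(p1,t2)}, keep {in(p3,t2), truck_at(t2,portB)}, require {pkg_at(p1,portB), truck_at(t2,portB)}
    → {in(p3,t2), pkg_at(p1,portB), truck_at(t2,portB)}

== RESULT ==
["in(p3,t2)", "pkg_at(p1,portB)", "truck_at(t2,portB)"]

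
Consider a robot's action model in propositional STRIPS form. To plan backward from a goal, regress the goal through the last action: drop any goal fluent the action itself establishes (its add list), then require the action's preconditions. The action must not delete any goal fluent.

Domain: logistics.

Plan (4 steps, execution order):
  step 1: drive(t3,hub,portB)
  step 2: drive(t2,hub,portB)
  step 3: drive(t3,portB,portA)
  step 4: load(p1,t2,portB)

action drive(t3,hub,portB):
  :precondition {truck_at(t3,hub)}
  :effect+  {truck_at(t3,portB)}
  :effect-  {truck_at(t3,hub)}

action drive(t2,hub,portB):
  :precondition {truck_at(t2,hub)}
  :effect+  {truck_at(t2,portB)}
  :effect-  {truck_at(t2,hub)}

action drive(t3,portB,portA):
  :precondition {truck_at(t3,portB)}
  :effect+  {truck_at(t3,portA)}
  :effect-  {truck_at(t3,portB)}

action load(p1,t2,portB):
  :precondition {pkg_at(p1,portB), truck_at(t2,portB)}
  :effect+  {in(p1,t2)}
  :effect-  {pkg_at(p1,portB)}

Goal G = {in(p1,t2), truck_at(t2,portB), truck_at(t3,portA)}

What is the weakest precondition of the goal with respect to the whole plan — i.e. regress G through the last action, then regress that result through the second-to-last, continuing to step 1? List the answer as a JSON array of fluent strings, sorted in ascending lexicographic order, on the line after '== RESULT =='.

Work backward from the goal:
  through step 4 (load(p1,t2,portB)): drop {in(p1,t2)}, keep {truck_at(t2,portB), truck_at(t3,portA)}, require {pkg_at(p1,portB), truck_at(t2,portB)}
    → {pkg_at(p1,portB), truck_at(t2,portB), truck_at(t3,portA)}
  through step 3 (drive(t3,portB,portA)): drop {truck_at(t3,portA)}, keep {pkg_at(p1,portB), truck_at(t2,portB)}, require {truck_at(t3,portB)}
    → {pkg_at(p1,portB), truck_at(t2,portB), truck_at(t3,portB)}
  through step 2 (drive(t2,hub,portB)): drop {truck_at(t2,portB)}, keep {pkg_at(p1,portB), truck_at(t3,portB)}, require {truck_at(t2,hub)}
    → {pkg_at(p1,portB), truck_at(t2,hub), truck_at(t3,portB)}
  through step 1 (drive(t3,hub,portB)): drop {truck_at(t3,portB)}, keep {pkg_at(p1,portB), truck_at(t2,hub)}, require {truck_at(t3,hub)}
    → {pkg_at(p1,portB), truck_at(t2,hub), truck_at(t3,hub)}

== RESULT ==
["pkg_at(p1,portB)", "truck_at(t2,hub)", "truck_at(t3,hub)"]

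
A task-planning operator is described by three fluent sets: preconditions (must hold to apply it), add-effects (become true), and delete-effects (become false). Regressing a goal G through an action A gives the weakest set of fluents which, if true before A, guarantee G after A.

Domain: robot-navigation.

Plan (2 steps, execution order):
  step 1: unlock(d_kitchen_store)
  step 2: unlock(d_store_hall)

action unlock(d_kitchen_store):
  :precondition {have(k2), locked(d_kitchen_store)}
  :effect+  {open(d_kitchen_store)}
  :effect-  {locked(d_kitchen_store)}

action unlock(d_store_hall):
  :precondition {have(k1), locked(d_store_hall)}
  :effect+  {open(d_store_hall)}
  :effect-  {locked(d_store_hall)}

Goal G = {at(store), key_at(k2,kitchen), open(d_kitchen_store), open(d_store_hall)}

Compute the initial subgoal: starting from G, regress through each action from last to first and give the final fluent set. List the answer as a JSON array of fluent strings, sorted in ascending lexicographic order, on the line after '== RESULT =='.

Work backward from the goal:
  through step 2 (unlock(d_store_hall)): drop {open(d_store_hall)}, keep {at(store), key_at(k2,kitchen), open(d_kitchen_store)}, require {have(k1), locked(d_store_hall)}
    → {at(store), have(k1), key_at(k2,kitchen), locked(d_store_hall), open(d_kitchen_store)}
  through step 1 (unlock(d_kitchen_store)): drop {open(d_kitchen_store)}, keep {at(store), have(k1), key_at(k2,kitchen), locked(d_store_hall)}, require {have(k2), locked(d_kitchen_store)}
    → {at(store), have(k1), have(k2), key_at(k2,kitchen), locked(d_kitchen_store), locked(d_store_hall)}

== RESULT ==
["at(store)", "have(k1)", "have(k2)", "key_at(k2,kitchen)", "locked(d_kitchen_store)", "locked(d_store_hall)"]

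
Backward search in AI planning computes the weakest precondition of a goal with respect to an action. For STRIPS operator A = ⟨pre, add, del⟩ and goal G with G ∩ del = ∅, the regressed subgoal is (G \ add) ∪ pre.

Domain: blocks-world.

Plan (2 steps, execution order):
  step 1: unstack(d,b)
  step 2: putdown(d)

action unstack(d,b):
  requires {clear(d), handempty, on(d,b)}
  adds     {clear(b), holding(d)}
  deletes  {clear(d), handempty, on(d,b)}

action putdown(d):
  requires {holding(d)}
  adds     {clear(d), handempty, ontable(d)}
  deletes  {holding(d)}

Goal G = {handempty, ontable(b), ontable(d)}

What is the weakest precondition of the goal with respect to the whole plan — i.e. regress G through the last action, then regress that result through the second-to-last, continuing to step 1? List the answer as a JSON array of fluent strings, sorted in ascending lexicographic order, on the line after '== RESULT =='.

Work backward from the goal:
  through step 2 (putdown(d)): drop {handempty, ontable(d)}, keep {ontable(b)}, require {holding(d)}
    → {holding(d), ontable(b)}
  through step 1 (unstack(d,b)): drop {holding(d)}, keep {ontable(b)}, require {clear(d), handempty, on(d,b)}
    → {clear(d), handempty, on(d,b), ontable(b)}

== RESULT ==
["clear(d)", "handempty", "on(d,b)", "ontable(b)"]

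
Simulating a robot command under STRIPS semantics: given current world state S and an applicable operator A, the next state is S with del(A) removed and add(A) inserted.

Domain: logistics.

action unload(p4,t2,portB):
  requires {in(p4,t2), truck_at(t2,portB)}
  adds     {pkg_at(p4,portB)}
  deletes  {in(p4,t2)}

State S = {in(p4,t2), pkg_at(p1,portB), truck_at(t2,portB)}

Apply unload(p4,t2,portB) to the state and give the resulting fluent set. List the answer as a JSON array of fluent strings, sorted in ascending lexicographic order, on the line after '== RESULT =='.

Progress:
  pre ⊆ S: {in(p4,t2), truck_at(t2,portB)} ⊆ S  — applicable
  S \ del = {pkg_at(p1,portB), truck_at(t2,portB)}
  ∪ add   = {pkg_at(p1,portB), pkg_at(p4,portB), truck_at(t2,portB)}

== RESULT ==
["pkg_at(p1,portB)", "pkg_at(p4,portB)", "truck_at(t2,portB)"]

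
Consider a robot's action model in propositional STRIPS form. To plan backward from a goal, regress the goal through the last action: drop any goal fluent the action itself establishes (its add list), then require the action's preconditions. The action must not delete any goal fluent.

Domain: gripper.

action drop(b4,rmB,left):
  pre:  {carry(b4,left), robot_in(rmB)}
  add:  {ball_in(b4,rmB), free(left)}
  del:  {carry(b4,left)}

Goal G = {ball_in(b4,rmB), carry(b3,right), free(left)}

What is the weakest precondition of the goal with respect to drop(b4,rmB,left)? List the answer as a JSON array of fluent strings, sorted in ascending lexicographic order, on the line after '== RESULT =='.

Compute (G \ add) ∪ pre:
  G ∩ del = {}  (empty — regression defined)
  G \ add = {ball_in(b4,rmB), carry(b3,right), free(left)} \ {ball_in(b4,rmB), free(left)} = {carry(b3,right)}
  ∪ pre   = {carry(b3,right)} ∪ {carry(b4,left), robot_in(rmB)}
          = {carry(b3,right), carry(b4,left), robot_in(rmB)}

== RESULT ==
["carry(b3,right)", "carry(b4,left)", "robot_in(rmB)"]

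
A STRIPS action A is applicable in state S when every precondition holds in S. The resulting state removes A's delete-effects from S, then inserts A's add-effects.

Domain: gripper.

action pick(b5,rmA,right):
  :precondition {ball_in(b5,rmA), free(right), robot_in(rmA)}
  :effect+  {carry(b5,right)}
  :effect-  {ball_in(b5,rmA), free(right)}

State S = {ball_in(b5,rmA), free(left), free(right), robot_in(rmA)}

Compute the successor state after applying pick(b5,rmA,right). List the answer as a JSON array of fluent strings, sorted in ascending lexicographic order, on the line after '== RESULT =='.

Progress:
  pre ⊆ S: {ball_in(b5,rmA), free(right), robot_in(rmA)} ⊆ S  — applicable
  S \ del = {free(left), robot_in(rmA)}
  ∪ add   = {carry(b5,right), free(left), robot_in(rmA)}

== RESULT ==
["carry(b5,right)", "free(left)", "robot_in(rmA)"]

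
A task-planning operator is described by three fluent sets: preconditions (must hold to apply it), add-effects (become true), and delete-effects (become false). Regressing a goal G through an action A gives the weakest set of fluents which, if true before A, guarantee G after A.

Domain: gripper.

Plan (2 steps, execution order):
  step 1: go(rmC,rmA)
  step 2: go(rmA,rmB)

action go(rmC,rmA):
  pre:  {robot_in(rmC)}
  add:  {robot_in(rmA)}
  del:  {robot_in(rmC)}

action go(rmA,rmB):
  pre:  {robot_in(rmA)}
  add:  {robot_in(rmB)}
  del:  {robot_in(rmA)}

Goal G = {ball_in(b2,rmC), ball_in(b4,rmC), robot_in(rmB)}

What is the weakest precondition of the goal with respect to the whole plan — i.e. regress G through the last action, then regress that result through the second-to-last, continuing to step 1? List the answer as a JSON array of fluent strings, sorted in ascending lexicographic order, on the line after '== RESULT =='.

Work backward from the goal:
  through step 2 (go(rmA,rmB)): drop {robot_in(rmB)}, keep {ball_in(b2,rmC), ball_in(b4,rmC)}, require {robot_in(rmA)}
    → {ball_in(b2,rmC), ball_in(b4,rmC), robot_in(rmA)}
  through step 1 (go(rmC,rmA)): drop {robot_in(rmA)}, keep {ball_in(b2,rmC), ball_in(b4,rmC)}, require {robot_in(rmC)}
    → {ball_in(b2,rmC), ball_in(b4,rmC), robot_in(rmC)}

== RESULT ==
["ball_in(b2,rmC)", "ball_in(b4,rmC)", "robot_in(rmC)"]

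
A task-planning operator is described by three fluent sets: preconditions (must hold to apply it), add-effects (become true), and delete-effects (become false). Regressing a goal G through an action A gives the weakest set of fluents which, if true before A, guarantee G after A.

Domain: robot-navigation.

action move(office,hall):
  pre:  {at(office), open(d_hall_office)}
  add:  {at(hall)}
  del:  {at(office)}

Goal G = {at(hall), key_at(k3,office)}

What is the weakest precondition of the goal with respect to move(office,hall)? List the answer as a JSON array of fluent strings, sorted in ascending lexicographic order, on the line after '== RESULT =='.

Compute (G \ add) ∪ pre:
  G ∩ del = {}  (empty — regression defined)
  G \ add = {at(hall), key_at(k3,office)} \ {at(hall)} = {key_at(k3,office)}
  ∪ pre   = {key_at(k3,office)} ∪ {at(office), open(d_hall_office)}
          = {at(office), key_at(k3,office), open(d_hall_office)}

== RESULT ==
["at(office)", "key_at(k3,office)", "open(d_hall_office)"]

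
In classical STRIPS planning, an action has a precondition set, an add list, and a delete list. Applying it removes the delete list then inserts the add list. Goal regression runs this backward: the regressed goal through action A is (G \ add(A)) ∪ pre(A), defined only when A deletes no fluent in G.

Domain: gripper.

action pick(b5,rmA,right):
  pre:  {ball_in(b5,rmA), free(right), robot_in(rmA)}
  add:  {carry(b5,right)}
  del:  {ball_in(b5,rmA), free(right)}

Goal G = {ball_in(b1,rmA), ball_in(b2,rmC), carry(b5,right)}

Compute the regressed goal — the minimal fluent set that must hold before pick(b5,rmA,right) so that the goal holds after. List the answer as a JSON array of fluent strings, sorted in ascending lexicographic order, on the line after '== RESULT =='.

Compute (G \ add) ∪ pre:
  G ∩ del = {}  (empty — regression defined)
  G \ add = {ball_in(b1,rmA), ball_in(b2,rmC), carry(b5,right)} \ {carry(b5,right)} = {ball_in(b1,rmA), ball_in(b2,rmC)}
  ∪ pre   = {ball_in(b1,rmA), ball_in(b2,rmC)} ∪ {ball_in(b5,rmA), free(right), robot_in(rmA)}
          = {ball_in(b1,rmA), ball_in(b2,rmC), ball_in(b5,rmA), free(right), robot_in(rmA)}

== RESULT ==
["ball_in(b1,rmA)", "ball_in(b2,rmC)", "ball_in(b5,rmA)", "free(right)", "robot_in(rmA)"]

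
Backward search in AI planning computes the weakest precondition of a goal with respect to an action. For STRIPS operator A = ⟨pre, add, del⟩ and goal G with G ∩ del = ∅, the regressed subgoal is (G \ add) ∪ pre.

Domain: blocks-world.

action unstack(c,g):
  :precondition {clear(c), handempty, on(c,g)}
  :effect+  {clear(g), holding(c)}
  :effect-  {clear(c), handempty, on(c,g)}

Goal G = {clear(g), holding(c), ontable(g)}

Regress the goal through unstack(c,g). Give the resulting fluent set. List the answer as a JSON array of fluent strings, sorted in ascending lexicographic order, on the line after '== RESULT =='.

Regress:
  G ∩ del = {}  (empty — regression defined)
  G \ add = {clear(g), holding(c), ontable(g)} \ {clear(g), holding(c)} = {ontable(g)}
  ∪ pre   = {ontable(g)} ∪ {clear(c), handempty, on(c,g)}
          = {clear(c), handempty, on(c,g), ontable(g)}

== RESULT ==
["clear(c)", "handempty", "on(c,g)", "ontable(g)"]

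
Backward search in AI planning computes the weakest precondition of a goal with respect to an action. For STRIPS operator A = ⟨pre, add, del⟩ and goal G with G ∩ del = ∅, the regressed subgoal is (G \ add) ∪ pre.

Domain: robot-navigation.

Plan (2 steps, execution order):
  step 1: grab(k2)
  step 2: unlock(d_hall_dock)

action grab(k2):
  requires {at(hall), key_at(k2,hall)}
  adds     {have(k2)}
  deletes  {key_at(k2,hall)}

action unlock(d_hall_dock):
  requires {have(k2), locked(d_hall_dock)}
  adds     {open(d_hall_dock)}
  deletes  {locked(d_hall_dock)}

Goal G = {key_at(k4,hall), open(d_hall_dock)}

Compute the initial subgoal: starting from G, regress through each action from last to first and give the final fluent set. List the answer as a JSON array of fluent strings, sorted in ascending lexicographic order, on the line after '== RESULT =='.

Regress step by step:
  through step 2 (unlock(d_hall_dock)): drop {open(d_hall_dock)}, keep {key_at(k4,hall)}, require {have(k2), locked(d_hall_dock)}
    → {have(k2), key_at(k4,hall), locked(d_hall_dock)}
  through step 1 (grab(k2)): drop {have(k2)}, keep {key_at(k4,hall), locked(d_hall_dock)}, require {at(hall), key_at(k2,hall)}
    → {at(hall), key_at(k2,hall), key_at(k4,hall), locked(d_hall_dock)}

== RESULT ==
["at(hall)", "key_at(k2,hall)", "key_at(k4,hall)", "locked(d_hall_dock)"]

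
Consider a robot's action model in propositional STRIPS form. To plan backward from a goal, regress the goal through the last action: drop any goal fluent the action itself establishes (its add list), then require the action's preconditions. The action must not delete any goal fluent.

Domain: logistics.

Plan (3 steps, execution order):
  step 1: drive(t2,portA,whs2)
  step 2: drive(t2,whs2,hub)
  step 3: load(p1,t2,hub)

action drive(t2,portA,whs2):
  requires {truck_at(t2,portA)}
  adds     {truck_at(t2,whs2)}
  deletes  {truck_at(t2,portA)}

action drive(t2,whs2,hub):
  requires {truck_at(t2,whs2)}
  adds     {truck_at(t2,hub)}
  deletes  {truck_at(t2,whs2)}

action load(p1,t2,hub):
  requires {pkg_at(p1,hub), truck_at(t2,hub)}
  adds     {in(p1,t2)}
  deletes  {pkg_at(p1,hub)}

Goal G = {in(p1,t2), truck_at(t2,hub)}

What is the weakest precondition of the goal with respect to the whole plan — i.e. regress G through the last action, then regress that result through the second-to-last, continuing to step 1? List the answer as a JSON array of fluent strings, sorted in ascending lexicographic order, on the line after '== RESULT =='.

Work backward from the goal:
  through step 3 (load(p1,t2,hub)): drop {in(p1,t2)}, keep {truck_at(t2,hub)}, require {pkg_at(p1,hub), truck_at(t2,hub)}
    → {pkg_at(p1,hub), truck_at(t2,hub)}
  through step 2 (drive(t2,whs2,hub)): drop {truck_at(t2,hub)}, keep {pkg_at(p1,hub)}, require {truck_at(t2,whs2)}
    → {pkg_at(p1,hub), truck_at(t2,whs2)}
  through step 1 (drive(t2,portA,whs2)): drop {truck_at(t2,whs2)}, keep {pkg_at(p1,hub)}, require {truck_at(t2,portA)}
    → {pkg_at(p1,hub), truck_at(t2,portA)}

== RESULT ==
["pkg_at(p1,hub)", "truck_at(t2,portA)"]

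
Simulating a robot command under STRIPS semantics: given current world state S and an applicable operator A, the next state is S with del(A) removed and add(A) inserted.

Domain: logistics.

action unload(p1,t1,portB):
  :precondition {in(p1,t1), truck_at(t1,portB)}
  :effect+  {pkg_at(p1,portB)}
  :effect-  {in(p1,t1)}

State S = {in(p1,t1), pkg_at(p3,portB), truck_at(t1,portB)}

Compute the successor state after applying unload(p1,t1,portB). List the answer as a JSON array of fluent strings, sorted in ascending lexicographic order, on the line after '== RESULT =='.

Compute (S \ del) ∪ add:
  pre ⊆ S: {in(p1,t1), truck_at(t1,portB)} ⊆ S  — applicable
  S \ del = {pkg_at(p3,portB), truck_at(t1,portB)}
  ∪ add   = {pkg_at(p1,portB), pkg_at(p3,portB), truck_at(t1,portB)}

== RESULT ==
["pkg_at(p1,portB)", "pkg_at(p3,portB)", "truck_at(t1,portB)"]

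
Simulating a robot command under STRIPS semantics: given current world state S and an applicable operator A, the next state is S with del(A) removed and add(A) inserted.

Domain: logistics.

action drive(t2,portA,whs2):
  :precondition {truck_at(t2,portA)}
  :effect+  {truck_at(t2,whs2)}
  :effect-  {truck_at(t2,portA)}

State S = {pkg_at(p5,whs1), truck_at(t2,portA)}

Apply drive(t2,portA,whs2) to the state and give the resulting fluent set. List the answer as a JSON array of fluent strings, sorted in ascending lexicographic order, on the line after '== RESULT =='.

Progress:
  pre ⊆ S: {truck_at(t2,portA)} ⊆ S  — applicable
  S \ del = {pkg_at(p5,whs1)}
  ∪ add   = {pkg_at(p5,whs1), truck_at(t2,whs2)}

== RESULT ==
["pkg_at(p5,whs1)", "truck_at(t2,whs2)"]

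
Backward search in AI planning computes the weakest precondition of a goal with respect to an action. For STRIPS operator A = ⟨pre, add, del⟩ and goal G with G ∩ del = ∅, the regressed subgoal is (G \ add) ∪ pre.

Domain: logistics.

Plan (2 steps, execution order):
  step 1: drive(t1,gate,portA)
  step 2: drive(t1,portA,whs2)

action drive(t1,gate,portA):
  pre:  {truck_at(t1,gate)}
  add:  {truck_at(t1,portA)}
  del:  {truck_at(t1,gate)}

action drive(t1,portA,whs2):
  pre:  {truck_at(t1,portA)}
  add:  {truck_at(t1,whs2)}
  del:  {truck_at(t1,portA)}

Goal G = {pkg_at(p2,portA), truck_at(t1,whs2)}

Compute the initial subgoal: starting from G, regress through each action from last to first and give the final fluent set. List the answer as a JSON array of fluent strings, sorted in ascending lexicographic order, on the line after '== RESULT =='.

Regress step by step:
  through step 2 (drive(t1,portA,whs2)): drop {truck_at(t1,whs2)}, keep {pkg_at(p2,portA)}, require {truck_at(t1,portA)}
    → {pkg_at(p2,portA), truck_at(t1,portA)}
  through step 1 (drive(t1,gate,portA)): drop {truck_at(t1,portA)}, keep {pkg_at(p2,portA)}, require {truck_at(t1,gate)}
    → {pkg_at(p2,portA), truck_at(t1,gate)}

== RESULT ==
["pkg_at(p2,portA)", "truck_at(t1,gate)"]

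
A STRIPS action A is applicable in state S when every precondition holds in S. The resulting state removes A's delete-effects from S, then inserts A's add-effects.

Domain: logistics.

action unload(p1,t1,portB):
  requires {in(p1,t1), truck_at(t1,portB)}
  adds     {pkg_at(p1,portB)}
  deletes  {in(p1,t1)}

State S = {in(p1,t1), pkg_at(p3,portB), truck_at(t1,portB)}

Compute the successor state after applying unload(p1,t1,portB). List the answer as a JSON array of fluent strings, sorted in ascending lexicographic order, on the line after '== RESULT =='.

Compute (S \ del) ∪ add:
  pre ⊆ S: {in(p1,t1), truck_at(t1,portB)} ⊆ S  — applicable
  S \ del = {pkg_at(p3,portB), truck_at(t1,portB)}
  ∪ add   = {pkg_at(p1,portB), pkg_at(p3,portB), truck_at(t1,portB)}

== RESULT ==
["pkg_at(p1,portB)", "pkg_at(p3,portB)", "truck_at(t1,portB)"]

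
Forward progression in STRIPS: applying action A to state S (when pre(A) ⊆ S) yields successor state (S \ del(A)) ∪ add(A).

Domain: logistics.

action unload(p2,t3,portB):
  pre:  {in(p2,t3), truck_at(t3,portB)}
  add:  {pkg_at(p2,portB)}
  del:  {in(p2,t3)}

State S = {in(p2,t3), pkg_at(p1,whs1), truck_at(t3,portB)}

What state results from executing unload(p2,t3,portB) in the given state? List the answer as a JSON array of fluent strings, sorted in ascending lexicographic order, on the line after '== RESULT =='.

Progress:
  pre ⊆ S: {in(p2,t3), truck_at(t3,portB)} ⊆ S  — applicable
  S \ del = {pkg_at(p1,whs1), truck_at(t3,portB)}
  ∪ add   = {pkg_at(p1,whs1), pkg_at(p2,portB), truck_at(t3,portB)}

== RESULT ==
["pkg_at(p1,whs1)", "pkg_at(p2,portB)", "truck_at(t3,portB)"]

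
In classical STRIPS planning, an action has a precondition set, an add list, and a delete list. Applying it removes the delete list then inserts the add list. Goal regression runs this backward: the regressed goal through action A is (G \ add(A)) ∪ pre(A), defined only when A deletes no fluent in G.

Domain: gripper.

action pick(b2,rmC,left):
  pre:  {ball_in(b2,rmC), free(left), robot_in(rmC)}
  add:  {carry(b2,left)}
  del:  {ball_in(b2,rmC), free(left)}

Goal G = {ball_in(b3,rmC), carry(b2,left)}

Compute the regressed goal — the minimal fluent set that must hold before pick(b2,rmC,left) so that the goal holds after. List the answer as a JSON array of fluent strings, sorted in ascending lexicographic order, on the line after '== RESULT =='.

Regress:
  G ∩ del = {}  (empty — regression defined)
  G \ add = {ball_in(b3,rmC), carry(b2,left)} \ {carry(b2,left)} = {ball_in(b3,rmC)}
  ∪ pre   = {ball_in(b3,rmC)} ∪ {ball_in(b2,rmC), free(left), robot_in(rmC)}
          = {ball_in(b2,rmC), ball_in(b3,rmC), free(left), robot_in(rmC)}

== RESULT ==
["ball_in(b2,rmC)", "ball_in(b3,rmC)", "free(left)", "robot_in(rmC)"]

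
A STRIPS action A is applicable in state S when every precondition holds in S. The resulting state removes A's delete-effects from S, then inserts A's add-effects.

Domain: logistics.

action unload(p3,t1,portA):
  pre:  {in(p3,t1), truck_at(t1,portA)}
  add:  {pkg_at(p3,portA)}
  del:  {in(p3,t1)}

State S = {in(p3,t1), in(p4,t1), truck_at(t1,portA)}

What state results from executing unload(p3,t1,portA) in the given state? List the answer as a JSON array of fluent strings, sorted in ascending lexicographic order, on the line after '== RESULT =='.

Progress:
  pre ⊆ S: {in(p3,t1), truck_at(t1,portA)} ⊆ S  — applicable
  S \ del = {in(p4,t1), truck_at(t1,portA)}
  ∪ add   = {in(p4,t1), pkg_at(p3,portA), truck_at(t1,portA)}

== RESULT ==
["in(p4,t1)", "pkg_at(p3,portA)", "truck_at(t1,portA)"]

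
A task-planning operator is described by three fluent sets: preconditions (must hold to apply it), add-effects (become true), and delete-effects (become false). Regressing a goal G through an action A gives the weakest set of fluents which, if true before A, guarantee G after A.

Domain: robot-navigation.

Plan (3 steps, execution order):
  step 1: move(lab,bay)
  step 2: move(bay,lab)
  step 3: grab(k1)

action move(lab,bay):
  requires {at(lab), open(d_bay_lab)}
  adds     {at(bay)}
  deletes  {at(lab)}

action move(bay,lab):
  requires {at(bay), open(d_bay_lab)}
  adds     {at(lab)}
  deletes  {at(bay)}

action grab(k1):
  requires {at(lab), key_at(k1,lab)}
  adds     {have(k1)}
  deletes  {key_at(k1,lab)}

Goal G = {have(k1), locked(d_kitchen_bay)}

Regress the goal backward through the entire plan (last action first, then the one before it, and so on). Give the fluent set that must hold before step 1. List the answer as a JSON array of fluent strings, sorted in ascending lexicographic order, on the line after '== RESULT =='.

Work backward from the goal:
  through step 3 (grab(k1)): drop {have(k1)}, keep {locked(d_kitchen_bay)}, require {at(lab), key_at(k1,lab)}
    → {at(lab), key_at(k1,lab), locked(d_kitchen_bay)}
  through step 2 (move(bay,lab)): drop {at(lab)}, keep {key_at(k1,lab), locked(d_kitchen_bay)}, require {at(bay), open(d_bay_lab)}
    → {at(bay), key_at(k1,lab), locked(d_kitchen_bay), open(d_bay_lab)}
  through step 1 (move(lab,bay)): drop {at(bay)}, keep {key_at(k1,lab), locked(d_kitchen_bay), open(d_bay_lab)}, require {at(lab), open(d_bay_lab)}
    → {at(lab), key_at(k1,lab), locked(d_kitchen_bay), open(d_bay_lab)}

== RESULT ==
["at(lab)", "key_at(k1,lab)", "locked(d_kitchen_bay)", "open(d_bay_lab)"]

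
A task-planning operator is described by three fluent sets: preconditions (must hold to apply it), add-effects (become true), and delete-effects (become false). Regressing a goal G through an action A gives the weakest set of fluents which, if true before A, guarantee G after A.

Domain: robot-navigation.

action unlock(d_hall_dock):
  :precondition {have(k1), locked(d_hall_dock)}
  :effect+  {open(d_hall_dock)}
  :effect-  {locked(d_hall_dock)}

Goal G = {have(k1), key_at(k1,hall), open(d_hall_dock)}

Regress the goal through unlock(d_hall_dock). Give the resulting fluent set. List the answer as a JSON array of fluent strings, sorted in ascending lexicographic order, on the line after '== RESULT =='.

Compute (G \ add) ∪ pre:
  G ∩ del = {}  (empty — regression defined)
  G \ add = {have(k1), key_at(k1,hall), open(d_hall_dock)} \ {open(d_hall_dock)} = {have(k1), key_at(k1,hall)}
  ∪ pre   = {have(k1), key_at(k1,hall)} ∪ {have(k1), locked(d_hall_dock)}
          = {have(k1), key_at(k1,hall), locked(d_hall_dock)}

== RESULT ==
["have(k1)", "key_at(k1,hall)", "locked(d_hall_dock)"]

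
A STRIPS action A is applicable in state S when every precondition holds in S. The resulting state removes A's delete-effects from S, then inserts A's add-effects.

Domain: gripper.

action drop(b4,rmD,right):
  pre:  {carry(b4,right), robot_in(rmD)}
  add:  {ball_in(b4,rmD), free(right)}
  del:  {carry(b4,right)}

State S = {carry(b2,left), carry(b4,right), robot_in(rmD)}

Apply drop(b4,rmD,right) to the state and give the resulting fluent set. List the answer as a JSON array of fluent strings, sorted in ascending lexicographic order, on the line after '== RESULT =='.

Progress:
  pre ⊆ S: {carry(b4,right), robot_in(rmD)} ⊆ S  — applicable
  S \ del = {carry(b2,left), robot_in(rmD)}
  ∪ add   = {ball_in(b4,rmD), carry(b2,left), free(right), robot_in(rmD)}

== RESULT ==
["ball_in(b4,rmD)", "carry(b2,left)", "free(right)", "robot_in(rmD)"]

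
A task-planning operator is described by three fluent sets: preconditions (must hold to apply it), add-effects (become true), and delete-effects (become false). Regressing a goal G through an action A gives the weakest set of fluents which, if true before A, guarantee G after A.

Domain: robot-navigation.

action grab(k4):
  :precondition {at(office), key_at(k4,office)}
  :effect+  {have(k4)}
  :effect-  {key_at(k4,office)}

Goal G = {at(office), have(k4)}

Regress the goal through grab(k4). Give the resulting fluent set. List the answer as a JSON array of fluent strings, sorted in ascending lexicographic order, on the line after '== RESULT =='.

Regress:
  G ∩ del = {}  (empty — regression defined)
  G \ add = {at(office), have(k4)} \ {have(k4)} = {at(office)}
  ∪ pre   = {at(office)} ∪ {at(office), key_at(k4,office)}
          = {at(office), key_at(k4,office)}

== RESULT ==
["at(office)", "key_at(k4,office)"]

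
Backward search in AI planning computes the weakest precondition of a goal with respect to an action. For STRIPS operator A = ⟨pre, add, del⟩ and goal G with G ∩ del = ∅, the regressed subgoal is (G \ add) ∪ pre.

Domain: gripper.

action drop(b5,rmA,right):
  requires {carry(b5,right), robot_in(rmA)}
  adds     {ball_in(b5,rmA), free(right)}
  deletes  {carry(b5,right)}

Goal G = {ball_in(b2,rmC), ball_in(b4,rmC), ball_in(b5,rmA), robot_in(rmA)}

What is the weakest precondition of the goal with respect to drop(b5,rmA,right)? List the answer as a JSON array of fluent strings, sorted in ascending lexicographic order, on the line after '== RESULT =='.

Compute (G \ add) ∪ pre:
  G ∩ del = {}  (empty — regression defined)
  G \ add = {ball_in(b2,rmC), ball_in(b4,rmC), ball_in(b5,rmA), robot_in(rmA)} \ {ball_in(b5,rmA), free(right)} = {ball_in(b2,rmC), ball_in(b4,rmC), robot_in(rmA)}
  ∪ pre   = {ball_in(b2,rmC), ball_in(b4,rmC), robot_in(rmA)} ∪ {carry(b5,right), robot_in(rmA)}
          = {ball_in(b2,rmC), ball_in(b4,rmC), carry(b5,right), robot_in(rmA)}

== RESULT ==
["ball_in(b2,rmC)", "ball_in(b4,rmC)", "carry(b5,right)", "robot_in(rmA)"]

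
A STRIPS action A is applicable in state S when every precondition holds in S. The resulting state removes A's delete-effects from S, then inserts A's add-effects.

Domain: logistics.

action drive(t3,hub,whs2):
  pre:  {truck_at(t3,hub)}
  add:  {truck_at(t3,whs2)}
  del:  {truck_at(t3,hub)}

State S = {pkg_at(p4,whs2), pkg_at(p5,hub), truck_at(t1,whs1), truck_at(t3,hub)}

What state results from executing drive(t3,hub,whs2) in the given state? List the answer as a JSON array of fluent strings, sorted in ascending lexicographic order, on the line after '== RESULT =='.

Compute (S \ del) ∪ add:
  pre ⊆ S: {truck_at(t3,hub)} ⊆ S  — applicable
  S \ del = {pkg_at(p4,whs2), pkg_at(p5,hub), truck_at(t1,whs1)}
  ∪ add   = {pkg_at(p4,whs2), pkg_at(p5,hub), truck_at(t1,whs1), truck_at(t3,whs2)}

== RESULT ==
["pkg_at(p4,whs2)", "pkg_at(p5,hub)", "truck_at(t1,whs1)", "truck_at(t3,whs2)"]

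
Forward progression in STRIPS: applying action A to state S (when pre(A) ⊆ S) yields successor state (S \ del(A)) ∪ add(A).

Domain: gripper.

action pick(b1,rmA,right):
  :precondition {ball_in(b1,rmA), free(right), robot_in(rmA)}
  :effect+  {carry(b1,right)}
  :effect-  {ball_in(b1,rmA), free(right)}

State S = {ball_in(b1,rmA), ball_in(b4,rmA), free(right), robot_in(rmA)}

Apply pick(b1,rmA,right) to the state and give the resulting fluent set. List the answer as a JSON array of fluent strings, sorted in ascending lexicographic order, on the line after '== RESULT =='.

Progress:
  pre ⊆ S: {ball_in(b1,rmA), free(right), robot_in(rmA)} ⊆ S  — applicable
  S \ del = {ball_in(b4,rmA), robot_in(rmA)}
  ∪ add   = {ball_in(b4,rmA), carry(b1,right), robot_in(rmA)}

== RESULT ==
["ball_in(b4,rmA)", "carry(b1,right)", "robot_in(rmA)"]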